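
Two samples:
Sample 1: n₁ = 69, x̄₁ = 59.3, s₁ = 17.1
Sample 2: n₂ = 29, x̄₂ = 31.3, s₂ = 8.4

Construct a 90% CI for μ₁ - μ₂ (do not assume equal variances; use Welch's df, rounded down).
(23.71, 32.29)

Difference: x̄₁ - x̄₂ = 28.00
SE = √(s₁²/n₁ + s₂²/n₂) = √(17.1²/69 + 8.4²/29) = 2.5828
df = 93.58 → 93 (Welch–Satterthwaite, rounded down)
t* = 1.661

CI: 28.00 ± 1.661 · 2.5828 = 28.00 ± 4.29 = (23.71, 32.29)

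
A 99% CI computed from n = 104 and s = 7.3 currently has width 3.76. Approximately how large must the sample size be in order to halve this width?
n ≈ 416

CI width ∝ 1/√n
To reduce width by factor 2, need √n to grow by 2 → need 2² = 4 times as many samples.

Current: n = 104, width = 3.76
New: n = 416, width ≈ 1.85

Width reduced by factor of 3.76/1.85 = 2.03.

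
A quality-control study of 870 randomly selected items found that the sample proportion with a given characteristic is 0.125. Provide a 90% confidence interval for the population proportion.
(0.107, 0.143)

Proportion CI:
SE = √(p̂(1-p̂)/n) = √(0.125 · 0.875 / 870) = 0.01121

z* = 1.645
Margin = z* · SE = 1.645 · 0.01121 = 0.0184

CI: 0.125 ± 0.0184 = (0.107, 0.143)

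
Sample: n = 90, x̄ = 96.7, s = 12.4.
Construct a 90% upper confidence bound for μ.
μ ≤ 98.39

Upper bound (one-sided):
t* = 1.291 (one-sided for 90%)
Upper bound = x̄ + t* · s/√n = 96.7 + 1.291 · 12.4/√90 = 98.39

We are 90% confident that μ ≤ 98.39.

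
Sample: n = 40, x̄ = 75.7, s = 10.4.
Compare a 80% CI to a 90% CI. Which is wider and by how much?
90% CI is wider by 1.25

df = 39
80% CI: t* = 1.304, (73.56, 77.84), width = 2 · t* · s/√n = 4.29
90% CI: t* = 1.685, (72.93, 78.47), width = 2 · t* · s/√n = 5.54

The 90% CI is wider by 5.54 - 4.29 = 1.25.
Higher confidence requires a wider interval.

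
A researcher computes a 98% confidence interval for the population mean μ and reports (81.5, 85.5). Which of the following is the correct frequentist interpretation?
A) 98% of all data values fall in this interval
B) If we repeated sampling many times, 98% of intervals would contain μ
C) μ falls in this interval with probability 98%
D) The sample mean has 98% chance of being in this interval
B

A) Wrong — a CI is about the parameter μ, not individual data values.
B) Correct — this is the frequentist long-run coverage interpretation.
C) Wrong — μ is fixed; the randomness lives in the interval, not in μ.
D) Wrong — x̄ is observed and sits in the interval by construction.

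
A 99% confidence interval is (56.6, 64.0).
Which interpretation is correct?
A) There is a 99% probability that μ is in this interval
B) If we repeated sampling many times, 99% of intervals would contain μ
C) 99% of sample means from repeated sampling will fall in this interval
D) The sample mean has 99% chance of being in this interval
B

A) Wrong — μ is fixed; the randomness lives in the interval, not in μ.
B) Correct — this is the frequentist long-run coverage interpretation.
C) Wrong — coverage applies to intervals containing μ, not to future x̄ values.
D) Wrong — x̄ is observed and sits in the interval by construction.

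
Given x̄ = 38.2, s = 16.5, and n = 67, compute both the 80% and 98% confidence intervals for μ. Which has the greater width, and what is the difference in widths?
98% CI is wider by 4.39

df = 66
80% CI: t* = 1.295, (35.59, 40.81), width = 2 · t* · s/√n = 5.22
98% CI: t* = 2.384, (33.39, 43.01), width = 2 · t* · s/√n = 9.61

The 98% CI is wider by 9.61 - 5.22 = 4.39.
Higher confidence requires a wider interval.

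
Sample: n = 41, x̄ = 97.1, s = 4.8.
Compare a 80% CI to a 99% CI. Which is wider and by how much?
99% CI is wider by 2.10

df = 40
80% CI: t* = 1.303, (96.12, 98.08), width = 2 · t* · s/√n = 1.95
99% CI: t* = 2.704, (95.07, 99.13), width = 2 · t* · s/√n = 4.05

The 99% CI is wider by 4.05 - 1.95 = 2.10.
Higher confidence requires a wider interval.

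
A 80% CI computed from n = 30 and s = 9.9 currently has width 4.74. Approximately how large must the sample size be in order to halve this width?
n ≈ 120

CI width ∝ 1/√n
To reduce width by factor 2, need √n to grow by 2 → need 2² = 4 times as many samples.

Current: n = 30, width = 4.74
New: n = 120, width ≈ 2.33

Width reduced by factor of 4.74/2.33 = 2.03.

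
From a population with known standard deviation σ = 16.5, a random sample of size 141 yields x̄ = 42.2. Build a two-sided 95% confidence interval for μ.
(39.48, 44.92)

z-interval (σ known):
z* = 1.960 for 95% confidence

Margin of error = z* · σ/√n = 1.960 · 16.5/√141 = 2.72

CI: (42.2 - 2.72, 42.2 + 2.72) = (39.48, 44.92)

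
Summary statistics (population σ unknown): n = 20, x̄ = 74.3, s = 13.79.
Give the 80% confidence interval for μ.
(70.21, 78.39)

t-interval (σ unknown):
df = n - 1 = 19
t* = 1.328 for 80% confidence

Margin of error = t* · s/√n = 1.328 · 13.79/√20 = 4.09

CI: (70.21, 78.39)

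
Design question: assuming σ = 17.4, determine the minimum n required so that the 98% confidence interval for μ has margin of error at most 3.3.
n ≥ 151

For margin E ≤ 3.3:
n ≥ (z* · σ / E)²
n ≥ (2.326 · 17.4 / 3.3)²
n ≥ 150.41

Minimum n = 151 (rounding up)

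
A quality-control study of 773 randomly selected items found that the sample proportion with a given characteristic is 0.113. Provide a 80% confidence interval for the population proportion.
(0.098, 0.128)

Proportion CI:
SE = √(p̂(1-p̂)/n) = √(0.113 · 0.887 / 773) = 0.01139

z* = 1.282
Margin = z* · SE = 1.282 · 0.01139 = 0.0146

CI: 0.113 ± 0.0146 = (0.098, 0.128)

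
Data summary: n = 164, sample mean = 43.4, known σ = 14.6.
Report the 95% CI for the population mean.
(41.17, 45.63)

z-interval (σ known):
z* = 1.960 for 95% confidence

Margin of error = z* · σ/√n = 1.960 · 14.6/√164 = 2.23

CI: (43.4 - 2.23, 43.4 + 2.23) = (41.17, 45.63)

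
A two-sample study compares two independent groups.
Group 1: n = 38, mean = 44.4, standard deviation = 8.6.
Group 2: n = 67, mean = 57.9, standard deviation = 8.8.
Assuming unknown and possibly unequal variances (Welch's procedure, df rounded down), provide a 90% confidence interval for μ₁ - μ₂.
(-16.43, -10.57)

Difference: x̄₁ - x̄₂ = -13.50
SE = √(s₁²/n₁ + s₂²/n₂) = √(8.6²/38 + 8.8²/67) = 1.7613
df = 78.48 → 78 (Welch–Satterthwaite, rounded down)
t* = 1.665

CI: -13.50 ± 1.665 · 1.7613 = -13.50 ± 2.93 = (-16.43, -10.57)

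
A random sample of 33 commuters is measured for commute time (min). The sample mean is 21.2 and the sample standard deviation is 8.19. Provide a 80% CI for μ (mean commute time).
(19.33, 23.07)

t-interval (σ unknown):
df = n - 1 = 32
t* = 1.309 for 80% confidence

Margin of error = t* · s/√n = 1.309 · 8.19/√33 = 1.87

CI: (19.33, 23.07)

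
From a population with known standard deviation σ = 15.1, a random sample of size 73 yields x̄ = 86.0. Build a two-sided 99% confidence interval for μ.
(81.45, 90.55)

z-interval (σ known):
z* = 2.576 for 99% confidence

Margin of error = z* · σ/√n = 2.576 · 15.1/√73 = 4.55

CI: (86.0 - 4.55, 86.0 + 4.55) = (81.45, 90.55)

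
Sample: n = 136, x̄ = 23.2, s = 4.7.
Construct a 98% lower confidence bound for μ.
μ ≥ 22.36

Lower bound (one-sided):
t* = 2.074 (one-sided for 98%)
Lower bound = x̄ - t* · s/√n = 23.2 - 2.074 · 4.7/√136 = 22.36

We are 98% confident that μ ≥ 22.36.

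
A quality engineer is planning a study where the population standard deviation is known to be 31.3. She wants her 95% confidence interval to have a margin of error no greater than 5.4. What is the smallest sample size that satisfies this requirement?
n ≥ 130

For margin E ≤ 5.4:
n ≥ (z* · σ / E)²
n ≥ (1.960 · 31.3 / 5.4)²
n ≥ 129.07

Minimum n = 130 (rounding up)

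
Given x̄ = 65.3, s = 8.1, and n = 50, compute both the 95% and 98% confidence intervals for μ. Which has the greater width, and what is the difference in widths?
98% CI is wider by 0.91

df = 49
95% CI: t* = 2.010, (63.00, 67.60), width = 2 · t* · s/√n = 4.60
98% CI: t* = 2.405, (62.55, 68.05), width = 2 · t* · s/√n = 5.51

The 98% CI is wider by 5.51 - 4.60 = 0.91.
Higher confidence requires a wider interval.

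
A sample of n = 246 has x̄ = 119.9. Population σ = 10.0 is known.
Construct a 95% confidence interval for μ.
(118.65, 121.15)

z-interval (σ known):
z* = 1.960 for 95% confidence

Margin of error = z* · σ/√n = 1.960 · 10.0/√246 = 1.25

CI: (119.9 - 1.25, 119.9 + 1.25) = (118.65, 121.15)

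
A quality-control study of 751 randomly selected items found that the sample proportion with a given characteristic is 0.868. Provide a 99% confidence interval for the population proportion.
(0.836, 0.900)

Proportion CI:
SE = √(p̂(1-p̂)/n) = √(0.868 · 0.132 / 751) = 0.01235

z* = 2.576
Margin = z* · SE = 2.576 · 0.01235 = 0.0318

CI: 0.868 ± 0.0318 = (0.836, 0.900)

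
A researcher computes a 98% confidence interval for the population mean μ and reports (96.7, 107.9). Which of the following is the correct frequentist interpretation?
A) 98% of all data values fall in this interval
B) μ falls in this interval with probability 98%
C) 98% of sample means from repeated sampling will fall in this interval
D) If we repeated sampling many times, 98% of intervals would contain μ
D

A) Wrong — a CI is about the parameter μ, not individual data values.
B) Wrong — μ is fixed; the randomness lives in the interval, not in μ.
C) Wrong — coverage applies to intervals containing μ, not to future x̄ values.
D) Correct — this is the frequentist long-run coverage interpretation.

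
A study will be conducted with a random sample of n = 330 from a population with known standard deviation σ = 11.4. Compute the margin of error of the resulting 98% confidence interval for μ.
Margin of error = 1.46

Margin of error = z* · σ/√n
= 2.326 · 11.4/√330
= 2.326 · 11.4/18.1659
= 1.46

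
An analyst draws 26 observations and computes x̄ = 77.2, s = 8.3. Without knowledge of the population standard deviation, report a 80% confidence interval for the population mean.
(75.06, 79.34)

t-interval (σ unknown):
df = n - 1 = 25
t* = 1.316 for 80% confidence

Margin of error = t* · s/√n = 1.316 · 8.3/√26 = 2.14

CI: (75.06, 79.34)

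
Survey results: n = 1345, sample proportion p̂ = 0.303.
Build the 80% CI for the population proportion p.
(0.287, 0.319)

Proportion CI:
SE = √(p̂(1-p̂)/n) = √(0.303 · 0.697 / 1345) = 0.01253

z* = 1.282
Margin = z* · SE = 1.282 · 0.01253 = 0.0161

CI: 0.303 ± 0.0161 = (0.287, 0.319)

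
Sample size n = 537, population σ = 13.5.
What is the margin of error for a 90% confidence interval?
Margin of error = 0.96

Margin of error = z* · σ/√n
= 1.645 · 13.5/√537
= 1.645 · 13.5/23.1733
= 0.96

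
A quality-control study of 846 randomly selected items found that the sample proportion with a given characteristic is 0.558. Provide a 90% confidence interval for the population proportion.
(0.530, 0.586)

Proportion CI:
SE = √(p̂(1-p̂)/n) = √(0.558 · 0.442 / 846) = 0.01707

z* = 1.645
Margin = z* · SE = 1.645 · 0.01707 = 0.0281

CI: 0.558 ± 0.0281 = (0.530, 0.586)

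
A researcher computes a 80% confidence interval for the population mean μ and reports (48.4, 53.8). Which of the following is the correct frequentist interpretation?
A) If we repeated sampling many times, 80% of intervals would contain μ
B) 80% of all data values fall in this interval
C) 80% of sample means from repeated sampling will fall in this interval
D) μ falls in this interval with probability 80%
A

A) Correct — this is the frequentist long-run coverage interpretation.
B) Wrong — a CI is about the parameter μ, not individual data values.
C) Wrong — coverage applies to intervals containing μ, not to future x̄ values.
D) Wrong — μ is fixed; the randomness lives in the interval, not in μ.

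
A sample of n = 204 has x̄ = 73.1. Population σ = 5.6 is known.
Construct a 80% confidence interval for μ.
(72.60, 73.60)

z-interval (σ known):
z* = 1.282 for 80% confidence

Margin of error = z* · σ/√n = 1.282 · 5.6/√204 = 0.50

CI: (73.1 - 0.50, 73.1 + 0.50) = (72.60, 73.60)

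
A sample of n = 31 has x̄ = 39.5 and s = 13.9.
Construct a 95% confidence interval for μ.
(34.40, 44.60)

t-interval (σ unknown):
df = n - 1 = 30
t* = 2.042 for 95% confidence

Margin of error = t* · s/√n = 2.042 · 13.9/√31 = 5.10

CI: (34.40, 44.60)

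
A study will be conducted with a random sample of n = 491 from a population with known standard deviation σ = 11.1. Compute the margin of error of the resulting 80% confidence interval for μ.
Margin of error = 0.64

Margin of error = z* · σ/√n
= 1.282 · 11.1/√491
= 1.282 · 11.1/22.1585
= 0.64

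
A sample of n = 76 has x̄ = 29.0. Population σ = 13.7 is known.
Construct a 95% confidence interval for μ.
(25.92, 32.08)

z-interval (σ known):
z* = 1.960 for 95% confidence

Margin of error = z* · σ/√n = 1.960 · 13.7/√76 = 3.08

CI: (29.0 - 3.08, 29.0 + 3.08) = (25.92, 32.08)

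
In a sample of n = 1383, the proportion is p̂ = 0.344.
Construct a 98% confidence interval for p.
(0.314, 0.374)

Proportion CI:
SE = √(p̂(1-p̂)/n) = √(0.344 · 0.656 / 1383) = 0.01277

z* = 2.326
Margin = z* · SE = 2.326 · 0.01277 = 0.0297

CI: 0.344 ± 0.0297 = (0.314, 0.374)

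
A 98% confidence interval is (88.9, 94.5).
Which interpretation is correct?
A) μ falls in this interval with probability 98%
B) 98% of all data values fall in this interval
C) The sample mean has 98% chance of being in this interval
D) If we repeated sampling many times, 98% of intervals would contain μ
D

A) Wrong — μ is fixed; the randomness lives in the interval, not in μ.
B) Wrong — a CI is about the parameter μ, not individual data values.
C) Wrong — x̄ is observed and sits in the interval by construction.
D) Correct — this is the frequentist long-run coverage interpretation.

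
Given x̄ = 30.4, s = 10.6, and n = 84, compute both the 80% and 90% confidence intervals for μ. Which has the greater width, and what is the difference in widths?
90% CI is wider by 0.86

df = 83
80% CI: t* = 1.292, (28.91, 31.89), width = 2 · t* · s/√n = 2.99
90% CI: t* = 1.663, (28.48, 32.32), width = 2 · t* · s/√n = 3.85

The 90% CI is wider by 3.85 - 2.99 = 0.86.
Higher confidence requires a wider interval.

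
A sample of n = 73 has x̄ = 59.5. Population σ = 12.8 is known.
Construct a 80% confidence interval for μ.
(57.58, 61.42)

z-interval (σ known):
z* = 1.282 for 80% confidence

Margin of error = z* · σ/√n = 1.282 · 12.8/√73 = 1.92

CI: (59.5 - 1.92, 59.5 + 1.92) = (57.58, 61.42)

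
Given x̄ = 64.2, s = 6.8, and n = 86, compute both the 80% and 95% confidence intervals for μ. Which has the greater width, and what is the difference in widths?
95% CI is wider by 1.03

df = 85
80% CI: t* = 1.292, (63.25, 65.15), width = 2 · t* · s/√n = 1.89
95% CI: t* = 1.988, (62.74, 65.66), width = 2 · t* · s/√n = 2.92

The 95% CI is wider by 2.92 - 1.89 = 1.03.
Higher confidence requires a wider interval.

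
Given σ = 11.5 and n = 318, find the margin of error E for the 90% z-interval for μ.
Margin of error = 1.06

Margin of error = z* · σ/√n
= 1.645 · 11.5/√318
= 1.645 · 11.5/17.8326
= 1.06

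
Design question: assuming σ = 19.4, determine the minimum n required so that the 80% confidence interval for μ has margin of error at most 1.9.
n ≥ 172

For margin E ≤ 1.9:
n ≥ (z* · σ / E)²
n ≥ (1.282 · 19.4 / 1.9)²
n ≥ 171.35

Minimum n = 172 (rounding up)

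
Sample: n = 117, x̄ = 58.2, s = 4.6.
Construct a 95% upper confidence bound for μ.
μ ≤ 58.91

Upper bound (one-sided):
t* = 1.658 (one-sided for 95%)
Upper bound = x̄ + t* · s/√n = 58.2 + 1.658 · 4.6/√117 = 58.91

We are 95% confident that μ ≤ 58.91.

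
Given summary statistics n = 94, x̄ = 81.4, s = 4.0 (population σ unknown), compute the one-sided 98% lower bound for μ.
μ ≥ 80.54

Lower bound (one-sided):
t* = 2.083 (one-sided for 98%)
Lower bound = x̄ - t* · s/√n = 81.4 - 2.083 · 4.0/√94 = 80.54

We are 98% confident that μ ≥ 80.54.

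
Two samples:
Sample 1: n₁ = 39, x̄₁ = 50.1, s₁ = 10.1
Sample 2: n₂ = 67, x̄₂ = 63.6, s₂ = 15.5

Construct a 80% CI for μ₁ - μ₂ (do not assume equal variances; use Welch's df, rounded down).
(-16.71, -10.29)

Difference: x̄₁ - x̄₂ = -13.50
SE = √(s₁²/n₁ + s₂²/n₂) = √(10.1²/39 + 15.5²/67) = 2.4903
df = 102.59 → 102 (Welch–Satterthwaite, rounded down)
t* = 1.290

CI: -13.50 ± 1.290 · 2.4903 = -13.50 ± 3.21 = (-16.71, -10.29)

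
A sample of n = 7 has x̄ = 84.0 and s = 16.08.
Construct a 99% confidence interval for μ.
(61.47, 106.53)

t-interval (σ unknown):
df = n - 1 = 6
t* = 3.707 for 99% confidence

Margin of error = t* · s/√n = 3.707 · 16.08/√7 = 22.53

CI: (61.47, 106.53)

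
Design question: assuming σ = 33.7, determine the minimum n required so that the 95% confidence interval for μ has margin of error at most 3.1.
n ≥ 454

For margin E ≤ 3.1:
n ≥ (z* · σ / E)²
n ≥ (1.960 · 33.7 / 3.1)²
n ≥ 453.99

Minimum n = 454 (rounding up)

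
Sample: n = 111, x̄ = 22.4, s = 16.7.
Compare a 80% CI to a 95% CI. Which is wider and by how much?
95% CI is wider by 2.19

df = 110
80% CI: t* = 1.289, (20.36, 24.44), width = 2 · t* · s/√n = 4.09
95% CI: t* = 1.982, (19.26, 25.54), width = 2 · t* · s/√n = 6.28

The 95% CI is wider by 6.28 - 4.09 = 2.19.
Higher confidence requires a wider interval.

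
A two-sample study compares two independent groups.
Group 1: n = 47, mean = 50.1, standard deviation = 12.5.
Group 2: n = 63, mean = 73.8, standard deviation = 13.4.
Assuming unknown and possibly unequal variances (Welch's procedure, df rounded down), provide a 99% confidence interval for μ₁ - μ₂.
(-30.22, -17.18)

Difference: x̄₁ - x̄₂ = -23.70
SE = √(s₁²/n₁ + s₂²/n₂) = √(12.5²/47 + 13.4²/63) = 2.4849
df = 102.69 → 102 (Welch–Satterthwaite, rounded down)
t* = 2.625

CI: -23.70 ± 2.625 · 2.4849 = -23.70 ± 6.52 = (-30.22, -17.18)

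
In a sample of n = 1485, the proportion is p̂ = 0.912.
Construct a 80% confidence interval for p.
(0.903, 0.921)

Proportion CI:
SE = √(p̂(1-p̂)/n) = √(0.912 · 0.088 / 1485) = 0.00735

z* = 1.282
Margin = z* · SE = 1.282 · 0.00735 = 0.0094

CI: 0.912 ± 0.0094 = (0.903, 0.921)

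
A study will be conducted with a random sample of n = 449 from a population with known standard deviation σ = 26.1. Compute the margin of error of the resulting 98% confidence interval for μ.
Margin of error = 2.87

Margin of error = z* · σ/√n
= 2.326 · 26.1/√449
= 2.326 · 26.1/21.1896
= 2.87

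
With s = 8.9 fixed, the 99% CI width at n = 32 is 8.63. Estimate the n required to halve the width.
n ≈ 128

CI width ∝ 1/√n
To reduce width by factor 2, need √n to grow by 2 → need 2² = 4 times as many samples.

Current: n = 32, width = 8.63
New: n = 128, width ≈ 4.11

Width reduced by factor of 8.63/4.11 = 2.10.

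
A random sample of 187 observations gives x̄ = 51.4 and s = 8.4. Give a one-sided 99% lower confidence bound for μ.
μ ≥ 49.96

Lower bound (one-sided):
t* = 2.347 (one-sided for 99%)
Lower bound = x̄ - t* · s/√n = 51.4 - 2.347 · 8.4/√187 = 49.96

We are 99% confident that μ ≥ 49.96.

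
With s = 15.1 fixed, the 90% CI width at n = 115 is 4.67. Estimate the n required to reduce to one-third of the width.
n ≈ 1035

CI width ∝ 1/√n
To reduce width by factor 3, need √n to grow by 3 → need 3² = 9 times as many samples.

Current: n = 115, width = 4.67
New: n = 1035, width ≈ 1.55

Width reduced by factor of 4.67/1.55 = 3.01.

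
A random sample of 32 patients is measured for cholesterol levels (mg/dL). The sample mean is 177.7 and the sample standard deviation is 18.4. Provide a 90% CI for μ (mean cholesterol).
(172.18, 183.22)

t-interval (σ unknown):
df = n - 1 = 31
t* = 1.696 for 90% confidence

Margin of error = t* · s/√n = 1.696 · 18.4/√32 = 5.52

CI: (172.18, 183.22)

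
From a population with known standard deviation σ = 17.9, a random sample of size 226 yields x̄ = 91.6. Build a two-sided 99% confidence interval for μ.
(88.53, 94.67)

z-interval (σ known):
z* = 2.576 for 99% confidence

Margin of error = z* · σ/√n = 2.576 · 17.9/√226 = 3.07

CI: (91.6 - 3.07, 91.6 + 3.07) = (88.53, 94.67)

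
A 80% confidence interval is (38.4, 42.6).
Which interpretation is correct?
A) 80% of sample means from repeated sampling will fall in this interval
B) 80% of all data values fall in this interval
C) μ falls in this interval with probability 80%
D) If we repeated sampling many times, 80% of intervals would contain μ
D

A) Wrong — coverage applies to intervals containing μ, not to future x̄ values.
B) Wrong — a CI is about the parameter μ, not individual data values.
C) Wrong — μ is fixed; the randomness lives in the interval, not in μ.
D) Correct — this is the frequentist long-run coverage interpretation.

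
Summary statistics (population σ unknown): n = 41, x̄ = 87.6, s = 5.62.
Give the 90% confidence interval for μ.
(86.12, 89.08)

t-interval (σ unknown):
df = n - 1 = 40
t* = 1.684 for 90% confidence

Margin of error = t* · s/√n = 1.684 · 5.62/√41 = 1.48

CI: (86.12, 89.08)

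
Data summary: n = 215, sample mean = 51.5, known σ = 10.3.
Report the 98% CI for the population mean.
(49.87, 53.13)

z-interval (σ known):
z* = 2.326 for 98% confidence

Margin of error = z* · σ/√n = 2.326 · 10.3/√215 = 1.63

CI: (51.5 - 1.63, 51.5 + 1.63) = (49.87, 53.13)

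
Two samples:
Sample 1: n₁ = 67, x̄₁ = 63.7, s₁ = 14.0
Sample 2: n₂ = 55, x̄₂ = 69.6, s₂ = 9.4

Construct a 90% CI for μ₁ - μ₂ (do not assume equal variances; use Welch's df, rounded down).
(-9.43, -2.37)

Difference: x̄₁ - x̄₂ = -5.90
SE = √(s₁²/n₁ + s₂²/n₂) = √(14.0²/67 + 9.4²/55) = 2.1288
df = 115.73 → 115 (Welch–Satterthwaite, rounded down)
t* = 1.658

CI: -5.90 ± 1.658 · 2.1288 = -5.90 ± 3.53 = (-9.43, -2.37)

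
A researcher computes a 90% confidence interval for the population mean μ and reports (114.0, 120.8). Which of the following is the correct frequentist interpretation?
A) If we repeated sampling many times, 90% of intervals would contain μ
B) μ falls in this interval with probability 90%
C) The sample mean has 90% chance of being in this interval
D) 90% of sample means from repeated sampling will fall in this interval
A

A) Correct — this is the frequentist long-run coverage interpretation.
B) Wrong — μ is fixed; the randomness lives in the interval, not in μ.
C) Wrong — x̄ is observed and sits in the interval by construction.
D) Wrong — coverage applies to intervals containing μ, not to future x̄ values.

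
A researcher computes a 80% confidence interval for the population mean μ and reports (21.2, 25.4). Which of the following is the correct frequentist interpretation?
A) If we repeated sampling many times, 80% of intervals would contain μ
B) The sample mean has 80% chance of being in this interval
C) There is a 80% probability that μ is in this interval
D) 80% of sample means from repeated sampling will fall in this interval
A

A) Correct — this is the frequentist long-run coverage interpretation.
B) Wrong — x̄ is observed and sits in the interval by construction.
C) Wrong — μ is fixed; the randomness lives in the interval, not in μ.
D) Wrong — coverage applies to intervals containing μ, not to future x̄ values.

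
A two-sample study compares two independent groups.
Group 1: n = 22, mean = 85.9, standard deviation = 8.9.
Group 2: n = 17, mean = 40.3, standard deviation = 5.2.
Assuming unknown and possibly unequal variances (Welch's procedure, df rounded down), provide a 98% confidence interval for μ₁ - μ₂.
(40.04, 51.16)

Difference: x̄₁ - x̄₂ = 45.60
SE = √(s₁²/n₁ + s₂²/n₂) = √(8.9²/22 + 5.2²/17) = 2.2784
df = 34.75 → 34 (Welch–Satterthwaite, rounded down)
t* = 2.441

CI: 45.60 ± 2.441 · 2.2784 = 45.60 ± 5.56 = (40.04, 51.16)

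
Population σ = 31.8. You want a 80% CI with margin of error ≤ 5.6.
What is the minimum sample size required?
n ≥ 53

For margin E ≤ 5.6:
n ≥ (z* · σ / E)²
n ≥ (1.282 · 31.8 / 5.6)²
n ≥ 53.00

Minimum n = 53 (rounding up)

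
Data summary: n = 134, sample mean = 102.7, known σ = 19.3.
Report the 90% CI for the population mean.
(99.96, 105.44)

z-interval (σ known):
z* = 1.645 for 90% confidence

Margin of error = z* · σ/√n = 1.645 · 19.3/√134 = 2.74

CI: (102.7 - 2.74, 102.7 + 2.74) = (99.96, 105.44)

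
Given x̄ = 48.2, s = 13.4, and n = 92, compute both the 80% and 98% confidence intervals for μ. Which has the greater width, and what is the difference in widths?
98% CI is wider by 3.01

df = 91
80% CI: t* = 1.291, (46.40, 50.00), width = 2 · t* · s/√n = 3.61
98% CI: t* = 2.368, (44.89, 51.51), width = 2 · t* · s/√n = 6.62

The 98% CI is wider by 6.62 - 3.61 = 3.01.
Higher confidence requires a wider interval.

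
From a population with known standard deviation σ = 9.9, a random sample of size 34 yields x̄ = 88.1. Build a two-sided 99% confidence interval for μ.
(83.73, 92.47)

z-interval (σ known):
z* = 2.576 for 99% confidence

Margin of error = z* · σ/√n = 2.576 · 9.9/√34 = 4.37

CI: (88.1 - 4.37, 88.1 + 4.37) = (83.73, 92.47)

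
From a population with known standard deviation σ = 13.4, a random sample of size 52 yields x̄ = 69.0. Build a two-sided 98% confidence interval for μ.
(64.68, 73.32)

z-interval (σ known):
z* = 2.326 for 98% confidence

Margin of error = z* · σ/√n = 2.326 · 13.4/√52 = 4.32

CI: (69.0 - 4.32, 69.0 + 4.32) = (64.68, 73.32)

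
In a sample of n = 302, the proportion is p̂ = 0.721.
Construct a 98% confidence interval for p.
(0.661, 0.781)

Proportion CI:
SE = √(p̂(1-p̂)/n) = √(0.721 · 0.279 / 302) = 0.02581

z* = 2.326
Margin = z* · SE = 2.326 · 0.02581 = 0.0600

CI: 0.721 ± 0.0600 = (0.661, 0.781)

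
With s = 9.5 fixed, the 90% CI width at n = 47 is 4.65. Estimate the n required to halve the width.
n ≈ 188

CI width ∝ 1/√n
To reduce width by factor 2, need √n to grow by 2 → need 2² = 4 times as many samples.

Current: n = 47, width = 4.65
New: n = 188, width ≈ 2.29

Width reduced by factor of 4.65/2.29 = 2.03.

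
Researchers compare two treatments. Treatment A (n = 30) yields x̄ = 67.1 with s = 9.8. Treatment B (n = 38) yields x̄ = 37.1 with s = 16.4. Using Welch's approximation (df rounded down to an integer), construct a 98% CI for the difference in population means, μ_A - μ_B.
(22.34, 37.66)

Difference: x̄₁ - x̄₂ = 30.00
SE = √(s₁²/n₁ + s₂²/n₂) = √(9.8²/30 + 16.4²/38) = 3.2061
df = 61.89 → 61 (Welch–Satterthwaite, rounded down)
t* = 2.389

CI: 30.00 ± 2.389 · 3.2061 = 30.00 ± 7.66 = (22.34, 37.66)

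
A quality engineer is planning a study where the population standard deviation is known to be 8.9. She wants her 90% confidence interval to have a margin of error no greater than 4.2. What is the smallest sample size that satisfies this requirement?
n ≥ 13

For margin E ≤ 4.2:
n ≥ (z* · σ / E)²
n ≥ (1.645 · 8.9 / 4.2)²
n ≥ 12.15

Minimum n = 13 (rounding up)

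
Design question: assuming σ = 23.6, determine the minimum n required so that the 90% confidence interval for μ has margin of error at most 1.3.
n ≥ 892

For margin E ≤ 1.3:
n ≥ (z* · σ / E)²
n ≥ (1.645 · 23.6 / 1.3)²
n ≥ 891.80

Minimum n = 892 (rounding up)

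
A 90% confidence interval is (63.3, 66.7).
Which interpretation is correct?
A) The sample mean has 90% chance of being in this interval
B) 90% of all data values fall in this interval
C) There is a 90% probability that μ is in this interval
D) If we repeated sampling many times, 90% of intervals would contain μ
D

A) Wrong — x̄ is observed and sits in the interval by construction.
B) Wrong — a CI is about the parameter μ, not individual data values.
C) Wrong — μ is fixed; the randomness lives in the interval, not in μ.
D) Correct — this is the frequentist long-run coverage interpretation.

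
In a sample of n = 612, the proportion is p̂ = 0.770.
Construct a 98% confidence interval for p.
(0.730, 0.810)

Proportion CI:
SE = √(p̂(1-p̂)/n) = √(0.770 · 0.230 / 612) = 0.01701

z* = 2.326
Margin = z* · SE = 2.326 · 0.01701 = 0.0396

CI: 0.770 ± 0.0396 = (0.730, 0.810)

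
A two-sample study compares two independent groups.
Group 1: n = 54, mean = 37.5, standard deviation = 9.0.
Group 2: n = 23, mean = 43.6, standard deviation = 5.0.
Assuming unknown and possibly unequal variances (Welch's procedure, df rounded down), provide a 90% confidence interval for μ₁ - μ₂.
(-8.78, -3.42)

Difference: x̄₁ - x̄₂ = -6.10
SE = √(s₁²/n₁ + s₂²/n₂) = √(9.0²/54 + 5.0²/23) = 1.6084
df = 69.60 → 69 (Welch–Satterthwaite, rounded down)
t* = 1.667

CI: -6.10 ± 1.667 · 1.6084 = -6.10 ± 2.68 = (-8.78, -3.42)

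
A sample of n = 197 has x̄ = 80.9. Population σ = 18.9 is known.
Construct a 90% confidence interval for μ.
(78.68, 83.12)

z-interval (σ known):
z* = 1.645 for 90% confidence

Margin of error = z* · σ/√n = 1.645 · 18.9/√197 = 2.22

CI: (80.9 - 2.22, 80.9 + 2.22) = (78.68, 83.12)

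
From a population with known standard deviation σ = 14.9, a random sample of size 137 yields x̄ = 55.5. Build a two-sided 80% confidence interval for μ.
(53.87, 57.13)

z-interval (σ known):
z* = 1.282 for 80% confidence

Margin of error = z* · σ/√n = 1.282 · 14.9/√137 = 1.63

CI: (55.5 - 1.63, 55.5 + 1.63) = (53.87, 57.13)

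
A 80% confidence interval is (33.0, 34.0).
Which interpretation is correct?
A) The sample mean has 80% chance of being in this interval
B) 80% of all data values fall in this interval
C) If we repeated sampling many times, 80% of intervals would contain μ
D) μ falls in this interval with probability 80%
C

A) Wrong — x̄ is observed and sits in the interval by construction.
B) Wrong — a CI is about the parameter μ, not individual data values.
C) Correct — this is the frequentist long-run coverage interpretation.
D) Wrong — μ is fixed; the randomness lives in the interval, not in μ.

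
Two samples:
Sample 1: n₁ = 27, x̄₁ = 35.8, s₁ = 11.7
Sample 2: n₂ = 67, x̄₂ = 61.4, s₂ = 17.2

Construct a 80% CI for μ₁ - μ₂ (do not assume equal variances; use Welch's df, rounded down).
(-29.59, -21.61)

Difference: x̄₁ - x̄₂ = -25.60
SE = √(s₁²/n₁ + s₂²/n₂) = √(11.7²/27 + 17.2²/67) = 3.0799
df = 70.07 → 70 (Welch–Satterthwaite, rounded down)
t* = 1.294

CI: -25.60 ± 1.294 · 3.0799 = -25.60 ± 3.99 = (-29.59, -21.61)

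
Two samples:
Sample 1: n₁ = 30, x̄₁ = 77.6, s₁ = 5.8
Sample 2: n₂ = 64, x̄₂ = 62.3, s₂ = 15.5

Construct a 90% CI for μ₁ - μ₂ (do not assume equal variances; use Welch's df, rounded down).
(11.63, 18.97)

Difference: x̄₁ - x̄₂ = 15.30
SE = √(s₁²/n₁ + s₂²/n₂) = √(5.8²/30 + 15.5²/64) = 2.2080
df = 89.01 → 89 (Welch–Satterthwaite, rounded down)
t* = 1.662

CI: 15.30 ± 1.662 · 2.2080 = 15.30 ± 3.67 = (11.63, 18.97)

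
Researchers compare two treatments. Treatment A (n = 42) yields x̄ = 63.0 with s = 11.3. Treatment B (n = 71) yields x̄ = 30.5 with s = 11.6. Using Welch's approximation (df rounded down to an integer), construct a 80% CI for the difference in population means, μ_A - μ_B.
(29.63, 35.37)

Difference: x̄₁ - x̄₂ = 32.50
SE = √(s₁²/n₁ + s₂²/n₂) = √(11.3²/42 + 11.6²/71) = 2.2216
df = 88.02 → 88 (Welch–Satterthwaite, rounded down)
t* = 1.291

CI: 32.50 ± 1.291 · 2.2216 = 32.50 ± 2.87 = (29.63, 35.37)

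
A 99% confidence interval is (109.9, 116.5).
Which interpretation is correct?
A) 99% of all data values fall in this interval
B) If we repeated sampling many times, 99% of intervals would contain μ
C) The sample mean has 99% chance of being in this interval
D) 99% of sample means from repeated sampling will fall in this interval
B

A) Wrong — a CI is about the parameter μ, not individual data values.
B) Correct — this is the frequentist long-run coverage interpretation.
C) Wrong — x̄ is observed and sits in the interval by construction.
D) Wrong — coverage applies to intervals containing μ, not to future x̄ values.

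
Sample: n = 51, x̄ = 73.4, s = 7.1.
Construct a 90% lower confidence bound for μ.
μ ≥ 72.11

Lower bound (one-sided):
t* = 1.299 (one-sided for 90%)
Lower bound = x̄ - t* · s/√n = 73.4 - 1.299 · 7.1/√51 = 72.11

We are 90% confident that μ ≥ 72.11.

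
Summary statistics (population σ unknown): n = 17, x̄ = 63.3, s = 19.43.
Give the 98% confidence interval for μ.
(51.13, 75.47)

t-interval (σ unknown):
df = n - 1 = 16
t* = 2.583 for 98% confidence

Margin of error = t* · s/√n = 2.583 · 19.43/√17 = 12.17

CI: (51.13, 75.47)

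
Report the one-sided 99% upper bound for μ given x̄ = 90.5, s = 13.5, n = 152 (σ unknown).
μ ≤ 93.07

Upper bound (one-sided):
t* = 2.351 (one-sided for 99%)
Upper bound = x̄ + t* · s/√n = 90.5 + 2.351 · 13.5/√152 = 93.07

We are 99% confident that μ ≤ 93.07.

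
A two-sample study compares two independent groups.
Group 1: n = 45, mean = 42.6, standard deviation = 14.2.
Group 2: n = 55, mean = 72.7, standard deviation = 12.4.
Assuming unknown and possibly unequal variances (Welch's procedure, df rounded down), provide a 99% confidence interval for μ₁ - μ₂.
(-37.20, -23.00)

Difference: x̄₁ - x̄₂ = -30.10
SE = √(s₁²/n₁ + s₂²/n₂) = √(14.2²/45 + 12.4²/55) = 2.6975
df = 88.09 → 88 (Welch–Satterthwaite, rounded down)
t* = 2.633

CI: -30.10 ± 2.633 · 2.6975 = -30.10 ± 7.10 = (-37.20, -23.00)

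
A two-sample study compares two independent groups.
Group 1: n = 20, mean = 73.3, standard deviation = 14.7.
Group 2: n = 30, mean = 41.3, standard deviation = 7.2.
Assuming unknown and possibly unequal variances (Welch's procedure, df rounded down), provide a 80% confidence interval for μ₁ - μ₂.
(27.34, 36.66)

Difference: x̄₁ - x̄₂ = 32.00
SE = √(s₁²/n₁ + s₂²/n₂) = √(14.7²/20 + 7.2²/30) = 3.5401
df = 25.14 → 25 (Welch–Satterthwaite, rounded down)
t* = 1.316

CI: 32.00 ± 1.316 · 3.5401 = 32.00 ± 4.66 = (27.34, 36.66)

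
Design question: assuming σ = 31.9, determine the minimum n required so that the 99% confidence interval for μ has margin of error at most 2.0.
n ≥ 1689

For margin E ≤ 2.0:
n ≥ (z* · σ / E)²
n ≥ (2.576 · 31.9 / 2.0)²
n ≥ 1688.16

Minimum n = 1689 (rounding up)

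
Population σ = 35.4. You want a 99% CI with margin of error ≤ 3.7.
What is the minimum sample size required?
n ≥ 608

For margin E ≤ 3.7:
n ≥ (z* · σ / E)²
n ≥ (2.576 · 35.4 / 3.7)²
n ≥ 607.43

Minimum n = 608 (rounding up)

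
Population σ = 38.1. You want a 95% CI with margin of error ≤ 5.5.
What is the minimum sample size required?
n ≥ 185

For margin E ≤ 5.5:
n ≥ (z* · σ / E)²
n ≥ (1.960 · 38.1 / 5.5)²
n ≥ 184.35

Minimum n = 185 (rounding up)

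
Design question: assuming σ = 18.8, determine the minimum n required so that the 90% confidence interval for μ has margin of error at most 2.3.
n ≥ 181

For margin E ≤ 2.3:
n ≥ (z* · σ / E)²
n ≥ (1.645 · 18.8 / 2.3)²
n ≥ 180.80

Minimum n = 181 (rounding up)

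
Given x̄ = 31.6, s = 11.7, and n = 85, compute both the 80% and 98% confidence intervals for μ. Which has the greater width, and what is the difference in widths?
98% CI is wider by 2.74

df = 84
80% CI: t* = 1.292, (29.96, 33.24), width = 2 · t* · s/√n = 3.28
98% CI: t* = 2.372, (28.59, 34.61), width = 2 · t* · s/√n = 6.02

The 98% CI is wider by 6.02 - 3.28 = 2.74.
Higher confidence requires a wider interval.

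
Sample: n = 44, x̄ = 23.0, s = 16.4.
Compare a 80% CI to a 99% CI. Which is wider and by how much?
99% CI is wider by 6.89

df = 43
80% CI: t* = 1.302, (19.78, 26.22), width = 2 · t* · s/√n = 6.44
99% CI: t* = 2.695, (16.34, 29.66), width = 2 · t* · s/√n = 13.33

The 99% CI is wider by 13.33 - 6.44 = 6.89.
Higher confidence requires a wider interval.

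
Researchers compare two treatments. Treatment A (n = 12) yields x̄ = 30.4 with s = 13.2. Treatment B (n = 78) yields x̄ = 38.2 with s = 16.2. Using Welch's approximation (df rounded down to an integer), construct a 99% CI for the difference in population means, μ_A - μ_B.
(-20.15, 4.55)

Difference: x̄₁ - x̄₂ = -7.80
SE = √(s₁²/n₁ + s₂²/n₂) = √(13.2²/12 + 16.2²/78) = 4.2290
df = 16.56 → 16 (Welch–Satterthwaite, rounded down)
t* = 2.921

CI: -7.80 ± 2.921 · 4.2290 = -7.80 ± 12.35 = (-20.15, 4.55)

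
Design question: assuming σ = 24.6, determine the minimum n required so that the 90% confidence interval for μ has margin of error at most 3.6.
n ≥ 127

For margin E ≤ 3.6:
n ≥ (z* · σ / E)²
n ≥ (1.645 · 24.6 / 3.6)²
n ≥ 126.36

Minimum n = 127 (rounding up)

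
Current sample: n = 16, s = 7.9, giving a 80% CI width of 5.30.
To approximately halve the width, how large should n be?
n ≈ 64

CI width ∝ 1/√n
To reduce width by factor 2, need √n to grow by 2 → need 2² = 4 times as many samples.

Current: n = 16, width = 5.30
New: n = 64, width ≈ 2.56

Width reduced by factor of 5.30/2.56 = 2.07.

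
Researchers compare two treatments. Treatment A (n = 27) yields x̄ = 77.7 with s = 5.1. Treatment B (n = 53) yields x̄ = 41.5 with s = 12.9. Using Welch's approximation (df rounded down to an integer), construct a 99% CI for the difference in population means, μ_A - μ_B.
(30.84, 41.56)

Difference: x̄₁ - x̄₂ = 36.20
SE = √(s₁²/n₁ + s₂²/n₂) = √(5.1²/27 + 12.9²/53) = 2.0256
df = 74.73 → 74 (Welch–Satterthwaite, rounded down)
t* = 2.644

CI: 36.20 ± 2.644 · 2.0256 = 36.20 ± 5.36 = (30.84, 41.56)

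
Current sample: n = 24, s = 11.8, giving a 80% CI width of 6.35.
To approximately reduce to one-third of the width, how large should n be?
n ≈ 216

CI width ∝ 1/√n
To reduce width by factor 3, need √n to grow by 3 → need 3² = 9 times as many samples.

Current: n = 24, width = 6.35
New: n = 216, width ≈ 2.07

Width reduced by factor of 6.35/2.07 = 3.07.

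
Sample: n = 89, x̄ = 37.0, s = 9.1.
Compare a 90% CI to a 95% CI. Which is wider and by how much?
95% CI is wider by 0.62

df = 88
90% CI: t* = 1.662, (35.40, 38.60), width = 2 · t* · s/√n = 3.21
95% CI: t* = 1.987, (35.08, 38.92), width = 2 · t* · s/√n = 3.83

The 95% CI is wider by 3.83 - 3.21 = 0.62.
Higher confidence requires a wider interval.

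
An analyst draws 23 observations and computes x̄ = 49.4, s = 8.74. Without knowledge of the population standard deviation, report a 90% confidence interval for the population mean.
(46.27, 52.53)

t-interval (σ unknown):
df = n - 1 = 22
t* = 1.717 for 90% confidence

Margin of error = t* · s/√n = 1.717 · 8.74/√23 = 3.13

CI: (46.27, 52.53)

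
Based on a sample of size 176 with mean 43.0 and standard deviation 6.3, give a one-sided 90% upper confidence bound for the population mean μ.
μ ≤ 43.61

Upper bound (one-sided):
t* = 1.286 (one-sided for 90%)
Upper bound = x̄ + t* · s/√n = 43.0 + 1.286 · 6.3/√176 = 43.61

We are 90% confident that μ ≤ 43.61.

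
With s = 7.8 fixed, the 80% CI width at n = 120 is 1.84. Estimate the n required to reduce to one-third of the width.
n ≈ 1080

CI width ∝ 1/√n
To reduce width by factor 3, need √n to grow by 3 → need 3² = 9 times as many samples.

Current: n = 120, width = 1.84
New: n = 1080, width ≈ 0.61

Width reduced by factor of 1.84/0.61 = 3.02.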